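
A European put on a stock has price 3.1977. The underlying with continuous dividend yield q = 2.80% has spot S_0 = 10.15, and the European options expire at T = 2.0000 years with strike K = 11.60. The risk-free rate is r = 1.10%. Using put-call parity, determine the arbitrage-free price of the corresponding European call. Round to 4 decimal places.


Put-call parity: C - P = S_0 * exp(-qT) - K * exp(-rT).
S_0 * exp(-qT) = 10.1500 * 0.94553914 = 9.59722223
K * exp(-rT) = 11.6000 * 0.97824024 = 11.34758673
C = P + S*exp(-qT) - K*exp(-rT)
C = 3.1977 + 9.59722223 - 11.34758673 = 1.4473

Answer: Call price = 1.4473


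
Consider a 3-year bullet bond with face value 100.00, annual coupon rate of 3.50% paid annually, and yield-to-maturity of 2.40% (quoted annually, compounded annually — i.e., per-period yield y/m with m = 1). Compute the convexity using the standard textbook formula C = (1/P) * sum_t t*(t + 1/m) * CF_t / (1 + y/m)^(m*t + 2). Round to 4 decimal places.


Coupon per period c = face * coupon_rate / m = 3.500000
Periods per year m = 1; per-period yield y/m = 0.024000
Number of cashflows N = 3
Cashflows (t years, CF_t, discount factor 1/(1+y/m)^(m*t), PV):
  t = 1.0000: CF_t = 3.500000, DF = 0.976562, PV = 3.417969
  t = 2.0000: CF_t = 3.500000, DF = 0.953674, PV = 3.337860
  t = 3.0000: CF_t = 103.500000, DF = 0.931323, PV = 96.391886
Price P = sum_t PV_t = 103.147715
Convexity numerator sum_t t*(t + 1/m) * CF_t / (1+y/m)^(m*t + 2):
  t = 1.0000: term = 6.519258
  t = 2.0000: term = 19.099389
  t = 3.0000: term = 1103.117597
Convexity = (1/P) * sum = 1128.736244 / 103.147715 = 10.942911

Answer: Convexity = 10.9429


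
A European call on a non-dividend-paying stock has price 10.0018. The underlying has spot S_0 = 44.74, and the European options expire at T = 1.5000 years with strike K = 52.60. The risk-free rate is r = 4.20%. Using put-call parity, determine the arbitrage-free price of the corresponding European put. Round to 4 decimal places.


Put-call parity: C - P = S_0 * exp(-qT) - K * exp(-rT).
S_0 * exp(-qT) = 44.7400 * 1.00000000 = 44.74000000
K * exp(-rT) = 52.6000 * 0.93894347 = 49.38842672
P = C - S*exp(-qT) + K*exp(-rT)
P = 10.0018 - 44.74000000 + 49.38842672 = 14.6502

Answer: Put price = 14.6502


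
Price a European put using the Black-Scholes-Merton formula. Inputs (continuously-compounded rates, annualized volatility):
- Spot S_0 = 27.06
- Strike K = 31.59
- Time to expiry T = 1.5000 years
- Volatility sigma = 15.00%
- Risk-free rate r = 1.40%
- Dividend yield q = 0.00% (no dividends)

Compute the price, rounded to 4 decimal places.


Answer: Price = 4.5956

Derivation:
d1 = (ln(S/K) + (r - q + 0.5*sigma^2) * T) / (sigma * sqrt(T)) = -0.63637195
d2 = d1 - sigma * sqrt(T) = -0.82008368
exp(-rT) = 0.97921896; exp(-qT) = 1.00000000
P = K * exp(-rT) * N(-d2) - S_0 * exp(-qT) * N(-d1)
N(-d1) = 0.73773299; N(-d2) = 0.79391580
P = 31.5900 * 0.97921896 * 0.79391580 - 27.0600 * 1.00000000 * 0.73773299 = 4.5956


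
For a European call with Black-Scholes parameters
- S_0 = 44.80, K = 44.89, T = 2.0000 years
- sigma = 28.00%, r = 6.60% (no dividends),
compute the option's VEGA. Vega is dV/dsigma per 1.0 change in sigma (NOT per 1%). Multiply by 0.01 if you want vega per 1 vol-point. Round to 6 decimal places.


d1 = 0.5262720168; d2 = 0.1302922193
phi(d1) = 0.3473509416; exp(-qT) = 1.0000000000; exp(-rT) = 0.8763409951
Vega = S * exp(-qT) * phi(d1) * sqrt(T) = 44.8000 * 1.0000000000 * 0.3473509416 * 1.4142135624 = 22.007033

Answer: Vega = 22.007033


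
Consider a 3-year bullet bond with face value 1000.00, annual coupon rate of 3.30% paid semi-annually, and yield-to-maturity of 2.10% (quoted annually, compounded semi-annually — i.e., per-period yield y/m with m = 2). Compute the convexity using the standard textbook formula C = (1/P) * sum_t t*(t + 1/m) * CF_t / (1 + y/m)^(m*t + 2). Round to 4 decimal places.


Coupon per period c = face * coupon_rate / m = 16.500000
Periods per year m = 2; per-period yield y/m = 0.010500
Number of cashflows N = 6
Cashflows (t years, CF_t, discount factor 1/(1+y/m)^(m*t), PV):
  t = 0.5000: CF_t = 16.500000, DF = 0.989609, PV = 16.328550
  t = 1.0000: CF_t = 16.500000, DF = 0.979326, PV = 16.158882
  t = 1.5000: CF_t = 16.500000, DF = 0.969150, PV = 15.990977
  t = 2.0000: CF_t = 16.500000, DF = 0.959080, PV = 15.824816
  t = 2.5000: CF_t = 16.500000, DF = 0.949114, PV = 15.660382
  t = 3.0000: CF_t = 1016.500000, DF = 0.939252, PV = 954.749580
Price P = sum_t PV_t = 1034.713187
Convexity numerator sum_t t*(t + 1/m) * CF_t / (1+y/m)^(m*t + 2):
  t = 0.5000: term = 7.995488
  t = 1.0000: term = 23.737224
  t = 1.5000: term = 46.981146
  t = 2.0000: term = 77.488284
  t = 2.5000: term = 115.024666
  t = 3.0000: term = 9817.618212
Convexity = (1/P) * sum = 10088.845021 / 1034.713187 = 9.750378

Answer: Convexity = 9.7504


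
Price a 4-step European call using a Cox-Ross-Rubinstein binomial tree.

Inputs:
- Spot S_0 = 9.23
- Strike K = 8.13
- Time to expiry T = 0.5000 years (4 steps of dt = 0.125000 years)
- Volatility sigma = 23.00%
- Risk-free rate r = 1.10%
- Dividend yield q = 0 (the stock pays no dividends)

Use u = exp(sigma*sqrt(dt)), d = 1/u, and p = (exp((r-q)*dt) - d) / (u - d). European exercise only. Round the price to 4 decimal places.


Answer: Price = V(0,0) = 1.3188

Derivation:
dt = T/N = 0.125000
u = exp(sigma*sqrt(dt)) = 1.084715; d = 1/u = 0.921901
p = (exp((r-q)*dt) - d) / (u - d) = 0.488133
Discount per step: exp(-r*dt) = 0.998626
Stock lattice S(k, i) with i counting down-moves:
  k=0: S(0,0) = 9.2300
  k=1: S(1,0) = 10.0119; S(1,1) = 8.5091
  k=2: S(2,0) = 10.8601; S(2,1) = 9.2300; S(2,2) = 7.8446
  k=3: S(3,0) = 11.7801; S(3,1) = 10.0119; S(3,2) = 8.5091; S(3,3) = 7.2319
  k=4: S(4,0) = 12.7780; S(4,1) = 10.8601; S(4,2) = 9.2300; S(4,3) = 7.8446; S(4,4) = 6.6671
Terminal payoffs V(N, i) = max(S_T - K, 0):
  V(4,0) = 4.648041; V(4,1) = 2.730079; V(4,2) = 1.100000; V(4,3) = 0.000000; V(4,4) = 0.000000
Backward induction: V(k, i) = exp(-r*dt) * [p * V(k+1, i) + (1-p) * V(k+1, i+1)].
  V(3,0) = exp(-r*dt) * [p*4.648041 + (1-p)*2.730079] = 3.661262
  V(3,1) = exp(-r*dt) * [p*2.730079 + (1-p)*1.100000] = 1.893091
  V(3,2) = exp(-r*dt) * [p*1.100000 + (1-p)*0.000000] = 0.536208
  V(3,3) = exp(-r*dt) * [p*0.000000 + (1-p)*0.000000] = 0.000000
  V(2,0) = exp(-r*dt) * [p*3.661262 + (1-p)*1.893091] = 2.752406
  V(2,1) = exp(-r*dt) * [p*1.893091 + (1-p)*0.536208] = 1.196900
  V(2,2) = exp(-r*dt) * [p*0.536208 + (1-p)*0.000000] = 0.261381
  V(1,0) = exp(-r*dt) * [p*2.752406 + (1-p)*1.196900] = 1.953506
  V(1,1) = exp(-r*dt) * [p*1.196900 + (1-p)*0.261381] = 0.717052
  V(0,0) = exp(-r*dt) * [p*1.953506 + (1-p)*0.717052] = 1.318791


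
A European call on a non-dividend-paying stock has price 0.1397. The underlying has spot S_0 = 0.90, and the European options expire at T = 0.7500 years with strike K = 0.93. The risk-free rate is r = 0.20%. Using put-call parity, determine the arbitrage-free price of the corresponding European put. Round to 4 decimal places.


Put-call parity: C - P = S_0 * exp(-qT) - K * exp(-rT).
S_0 * exp(-qT) = 0.9000 * 1.00000000 = 0.90000000
K * exp(-rT) = 0.9300 * 0.99850112 = 0.92860605
P = C - S*exp(-qT) + K*exp(-rT)
P = 0.1397 - 0.90000000 + 0.92860605 = 0.1683

Answer: Put price = 0.1683


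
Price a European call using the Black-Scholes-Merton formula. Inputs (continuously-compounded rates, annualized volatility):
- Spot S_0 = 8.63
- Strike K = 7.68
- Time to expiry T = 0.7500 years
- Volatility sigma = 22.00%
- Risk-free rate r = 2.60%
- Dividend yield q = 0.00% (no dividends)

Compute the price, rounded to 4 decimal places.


Answer: Price = 1.3119

Derivation:
d1 = (ln(S/K) + (r - q + 0.5*sigma^2) * T) / (sigma * sqrt(T)) = 0.80973353
d2 = d1 - sigma * sqrt(T) = 0.61920794
exp(-rT) = 0.98068890; exp(-qT) = 1.00000000
C = S_0 * exp(-qT) * N(d1) - K * exp(-rT) * N(d2)
N(d1) = 0.79095333; N(d2) = 0.73211031
C = 8.6300 * 1.00000000 * 0.79095333 - 7.6800 * 0.98068890 * 0.73211031 = 1.3119


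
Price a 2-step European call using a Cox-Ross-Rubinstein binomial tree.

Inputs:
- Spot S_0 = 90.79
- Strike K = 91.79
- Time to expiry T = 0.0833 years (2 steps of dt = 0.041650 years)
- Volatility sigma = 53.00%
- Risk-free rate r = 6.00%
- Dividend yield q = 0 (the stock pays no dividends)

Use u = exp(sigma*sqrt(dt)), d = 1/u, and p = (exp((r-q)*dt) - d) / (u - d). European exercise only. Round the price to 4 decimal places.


Answer: Price = V(0,0) = 4.8884

Derivation:
dt = T/N = 0.041650
u = exp(sigma*sqrt(dt)) = 1.114231; d = 1/u = 0.897480
p = (exp((r-q)*dt) - d) / (u - d) = 0.484529
Discount per step: exp(-r*dt) = 0.997504
Stock lattice S(k, i) with i counting down-moves:
  k=0: S(0,0) = 90.7900
  k=1: S(1,0) = 101.1610; S(1,1) = 81.4822
  k=2: S(2,0) = 112.7167; S(2,1) = 90.7900; S(2,2) = 73.1287
Terminal payoffs V(N, i) = max(S_T - K, 0):
  V(2,0) = 20.926686; V(2,1) = 0.000000; V(2,2) = 0.000000
Backward induction: V(k, i) = exp(-r*dt) * [p * V(k+1, i) + (1-p) * V(k+1, i+1)].
  V(1,0) = exp(-r*dt) * [p*20.926686 + (1-p)*0.000000] = 10.114281
  V(1,1) = exp(-r*dt) * [p*0.000000 + (1-p)*0.000000] = 0.000000
  V(0,0) = exp(-r*dt) * [p*10.114281 + (1-p)*0.000000] = 4.888432


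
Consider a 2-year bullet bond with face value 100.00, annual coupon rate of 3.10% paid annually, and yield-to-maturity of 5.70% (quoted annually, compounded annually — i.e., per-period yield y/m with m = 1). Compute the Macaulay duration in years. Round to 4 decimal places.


Answer: Macaulay duration = 1.9692 years

Derivation:
Coupon per period c = face * coupon_rate / m = 3.100000
Periods per year m = 1; per-period yield y/m = 0.057000
Number of cashflows N = 2
Cashflows (t years, CF_t, discount factor 1/(1+y/m)^(m*t), PV):
  t = 1.0000: CF_t = 3.100000, DF = 0.946074, PV = 2.932829
  t = 2.0000: CF_t = 103.100000, DF = 0.895056, PV = 92.280235
Price P = sum_t PV_t = 95.213064
Macaulay numerator sum_t t * PV_t:
  t * PV_t at t = 1.0000: 2.932829
  t * PV_t at t = 2.0000: 184.560470
Macaulay duration D = (sum_t t * PV_t) / P = 187.493298 / 95.213064 = 1.969197


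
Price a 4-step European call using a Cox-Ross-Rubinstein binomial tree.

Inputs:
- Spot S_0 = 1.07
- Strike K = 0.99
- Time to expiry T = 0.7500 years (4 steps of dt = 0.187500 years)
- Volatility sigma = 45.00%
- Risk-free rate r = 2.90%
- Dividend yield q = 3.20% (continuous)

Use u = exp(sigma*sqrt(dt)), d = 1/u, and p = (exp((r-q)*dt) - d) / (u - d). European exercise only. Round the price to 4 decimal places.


Answer: Price = V(0,0) = 0.1984

Derivation:
dt = T/N = 0.187500
u = exp(sigma*sqrt(dt)) = 1.215136; d = 1/u = 0.822953
p = (exp((r-q)*dt) - d) / (u - d) = 0.450006
Discount per step: exp(-r*dt) = 0.994577
Stock lattice S(k, i) with i counting down-moves:
  k=0: S(0,0) = 1.0700
  k=1: S(1,0) = 1.3002; S(1,1) = 0.8806
  k=2: S(2,0) = 1.5799; S(2,1) = 1.0700; S(2,2) = 0.7247
  k=3: S(3,0) = 1.9198; S(3,1) = 1.3002; S(3,2) = 0.8806; S(3,3) = 0.5964
  k=4: S(4,0) = 2.3328; S(4,1) = 1.5799; S(4,2) = 1.0700; S(4,3) = 0.7247; S(4,4) = 0.4908
Terminal payoffs V(N, i) = max(S_T - K, 0):
  V(4,0) = 1.342829; V(4,1) = 0.589913; V(4,2) = 0.080000; V(4,3) = 0.000000; V(4,4) = 0.000000
Backward induction: V(k, i) = exp(-r*dt) * [p * V(k+1, i) + (1-p) * V(k+1, i+1)].
  V(3,0) = exp(-r*dt) * [p*1.342829 + (1-p)*0.589913] = 0.923693
  V(3,1) = exp(-r*dt) * [p*0.589913 + (1-p)*0.080000] = 0.307786
  V(3,2) = exp(-r*dt) * [p*0.080000 + (1-p)*0.000000] = 0.035805
  V(3,3) = exp(-r*dt) * [p*0.000000 + (1-p)*0.000000] = 0.000000
  V(2,0) = exp(-r*dt) * [p*0.923693 + (1-p)*0.307786] = 0.581776
  V(2,1) = exp(-r*dt) * [p*0.307786 + (1-p)*0.035805] = 0.157340
  V(2,2) = exp(-r*dt) * [p*0.035805 + (1-p)*0.000000] = 0.016025
  V(1,0) = exp(-r*dt) * [p*0.581776 + (1-p)*0.157340] = 0.346450
  V(1,1) = exp(-r*dt) * [p*0.157340 + (1-p)*0.016025] = 0.079186
  V(0,0) = exp(-r*dt) * [p*0.346450 + (1-p)*0.079186] = 0.198375


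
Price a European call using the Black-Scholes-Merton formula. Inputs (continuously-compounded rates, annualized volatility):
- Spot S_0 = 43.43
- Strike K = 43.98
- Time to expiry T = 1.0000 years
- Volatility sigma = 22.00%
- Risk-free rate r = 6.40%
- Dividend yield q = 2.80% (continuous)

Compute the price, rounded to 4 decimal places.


Answer: Price = 4.1655

Derivation:
d1 = (ln(S/K) + (r - q + 0.5*sigma^2) * T) / (sigma * sqrt(T)) = 0.21643392
d2 = d1 - sigma * sqrt(T) = -0.00356608
exp(-rT) = 0.93800500; exp(-qT) = 0.97238837
C = S_0 * exp(-qT) * N(d1) - K * exp(-rT) * N(d2)
N(d1) = 0.58567523; N(d2) = 0.49857734
C = 43.4300 * 0.97238837 * 0.58567523 - 43.9800 * 0.93800500 * 0.49857734 = 4.1655


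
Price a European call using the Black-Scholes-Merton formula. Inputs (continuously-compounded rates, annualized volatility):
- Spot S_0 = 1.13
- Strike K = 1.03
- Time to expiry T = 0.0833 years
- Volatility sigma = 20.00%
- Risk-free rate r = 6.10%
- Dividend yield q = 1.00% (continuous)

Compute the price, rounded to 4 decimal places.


d1 = (ln(S/K) + (r - q + 0.5*sigma^2) * T) / (sigma * sqrt(T)) = 1.70767827
d2 = d1 - sigma * sqrt(T) = 1.64995479
exp(-rT) = 0.99493159; exp(-qT) = 0.99916735
C = S_0 * exp(-qT) * N(d1) - K * exp(-rT) * N(d2)
N(d1) = 0.95615197; N(d2) = 0.95052391
C = 1.1300 * 0.99916735 * 0.95615197 - 1.0300 * 0.99493159 * 0.95052391 = 0.1055

Answer: Price = 0.1055


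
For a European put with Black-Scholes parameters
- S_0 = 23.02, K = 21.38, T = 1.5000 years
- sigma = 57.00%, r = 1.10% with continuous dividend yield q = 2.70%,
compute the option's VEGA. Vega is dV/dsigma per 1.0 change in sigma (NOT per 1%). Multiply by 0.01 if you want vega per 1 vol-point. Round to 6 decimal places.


Answer: Vega = 9.887087

Derivation:
d1 = 0.4205422905; d2 = -0.2775622862
phi(d1) = 0.3651794354; exp(-qT) = 0.9603091645; exp(-rT) = 0.9836353794
Vega = S * exp(-qT) * phi(d1) * sqrt(T) = 23.0200 * 0.9603091645 * 0.3651794354 * 1.2247448714 = 9.887087


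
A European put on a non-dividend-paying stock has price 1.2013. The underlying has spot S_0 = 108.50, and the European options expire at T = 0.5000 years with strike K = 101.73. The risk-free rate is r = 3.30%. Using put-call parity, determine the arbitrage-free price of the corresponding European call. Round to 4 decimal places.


Answer: Call price = 9.6361

Derivation:
Put-call parity: C - P = S_0 * exp(-qT) - K * exp(-rT).
S_0 * exp(-qT) = 108.5000 * 1.00000000 = 108.50000000
K * exp(-rT) = 101.7300 * 0.98363538 = 100.06522715
C = P + S*exp(-qT) - K*exp(-rT)
C = 1.2013 + 108.50000000 - 100.06522715 = 9.6361


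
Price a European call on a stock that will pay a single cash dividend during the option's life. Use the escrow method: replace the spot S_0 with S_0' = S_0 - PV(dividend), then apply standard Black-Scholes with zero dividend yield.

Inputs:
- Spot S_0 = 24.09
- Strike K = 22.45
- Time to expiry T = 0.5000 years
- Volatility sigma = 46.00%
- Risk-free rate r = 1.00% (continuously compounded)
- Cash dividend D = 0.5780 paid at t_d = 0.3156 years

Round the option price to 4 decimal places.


PV(D) = D * exp(-r * t_d) = 0.5780 * 0.99684897 = 0.57617871
S_0' = S_0 - PV(D) = 24.0900 - 0.57617871 = 23.51382129
d1 = (ln(S_0'/K) + (r + sigma^2/2)*T) / (sigma*sqrt(T)) = 0.32034327
d2 = d1 - sigma*sqrt(T) = -0.00492585
exp(-rT) = 0.99501248
N(d1) = 0.62564594; N(d2) = 0.49803488
C = S_0' * N(d1) - K * exp(-rT) * N(d2) = 23.51382129 * 0.62564594 - 22.4500 * 0.99501248 * 0.49803488 = 3.5862

Answer: Price = 3.5862


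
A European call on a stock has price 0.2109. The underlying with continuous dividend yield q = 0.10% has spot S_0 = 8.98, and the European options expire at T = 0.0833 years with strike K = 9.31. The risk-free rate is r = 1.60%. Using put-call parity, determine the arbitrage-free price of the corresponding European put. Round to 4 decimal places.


Put-call parity: C - P = S_0 * exp(-qT) - K * exp(-rT).
S_0 * exp(-qT) = 8.9800 * 0.99991670 = 8.97925200
K * exp(-rT) = 9.3100 * 0.99866809 = 9.29759990
P = C - S*exp(-qT) + K*exp(-rT)
P = 0.2109 - 8.97925200 + 9.29759990 = 0.5292

Answer: Put price = 0.5292


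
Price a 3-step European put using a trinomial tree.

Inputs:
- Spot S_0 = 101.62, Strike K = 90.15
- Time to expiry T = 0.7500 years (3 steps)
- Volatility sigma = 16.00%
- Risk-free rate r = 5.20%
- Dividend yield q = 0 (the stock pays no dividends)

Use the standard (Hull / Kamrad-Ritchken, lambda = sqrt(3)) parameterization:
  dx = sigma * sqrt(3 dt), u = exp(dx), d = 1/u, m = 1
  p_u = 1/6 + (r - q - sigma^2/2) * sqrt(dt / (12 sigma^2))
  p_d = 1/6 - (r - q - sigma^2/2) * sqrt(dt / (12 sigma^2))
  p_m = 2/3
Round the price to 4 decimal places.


dt = T/N = 0.250000; dx = sigma*sqrt(3*dt) = 0.138564
u = exp(dx) = 1.148623; d = 1/u = 0.870607
p_u = 0.202029, p_m = 0.666667, p_d = 0.131304
Discount per step: exp(-r*dt) = 0.987084
Stock lattice S(k, j) with j the centered position index:
  k=0: S(0,+0) = 101.6200
  k=1: S(1,-1) = 88.4711; S(1,+0) = 101.6200; S(1,+1) = 116.7231
  k=2: S(2,-2) = 77.0236; S(2,-1) = 88.4711; S(2,+0) = 101.6200; S(2,+1) = 116.7231; S(2,+2) = 134.0709
  k=3: S(3,-3) = 67.0573; S(3,-2) = 77.0236; S(3,-1) = 88.4711; S(3,+0) = 101.6200; S(3,+1) = 116.7231; S(3,+2) = 134.0709; S(3,+3) = 153.9969
Terminal payoffs V(N, j) = max(K - S_T, 0):
  V(3,-3) = 23.092653; V(3,-2) = 13.126372; V(3,-1) = 1.678868; V(3,+0) = 0.000000; V(3,+1) = 0.000000; V(3,+2) = 0.000000; V(3,+3) = 0.000000
Backward induction: V(k, j) = exp(-r*dt) * [p_u * V(k+1, j+1) + p_m * V(k+1, j) + p_d * V(k+1, j-1)]
  V(2,-2) = exp(-r*dt) * [p_u*1.678868 + p_m*13.126372 + p_d*23.092653] = 11.965683
  V(2,-1) = exp(-r*dt) * [p_u*0.000000 + p_m*1.678868 + p_d*13.126372] = 2.806073
  V(2,+0) = exp(-r*dt) * [p_u*0.000000 + p_m*0.000000 + p_d*1.678868] = 0.217595
  V(2,+1) = exp(-r*dt) * [p_u*0.000000 + p_m*0.000000 + p_d*0.000000] = 0.000000
  V(2,+2) = exp(-r*dt) * [p_u*0.000000 + p_m*0.000000 + p_d*0.000000] = 0.000000
  V(1,-1) = exp(-r*dt) * [p_u*0.217595 + p_m*2.806073 + p_d*11.965683] = 3.440795
  V(1,+0) = exp(-r*dt) * [p_u*0.000000 + p_m*0.217595 + p_d*2.806073] = 0.506879
  V(1,+1) = exp(-r*dt) * [p_u*0.000000 + p_m*0.000000 + p_d*0.217595] = 0.028202
  V(0,+0) = exp(-r*dt) * [p_u*0.028202 + p_m*0.506879 + p_d*3.440795] = 0.785134

Answer: Price = V(0,0) = 0.7851


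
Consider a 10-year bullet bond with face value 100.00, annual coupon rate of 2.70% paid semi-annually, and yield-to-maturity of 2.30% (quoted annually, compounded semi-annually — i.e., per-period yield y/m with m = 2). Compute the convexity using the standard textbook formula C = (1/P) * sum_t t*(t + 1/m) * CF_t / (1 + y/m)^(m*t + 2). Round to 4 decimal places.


Answer: Convexity = 87.0940

Derivation:
Coupon per period c = face * coupon_rate / m = 1.350000
Periods per year m = 2; per-period yield y/m = 0.011500
Number of cashflows N = 20
Cashflows (t years, CF_t, discount factor 1/(1+y/m)^(m*t), PV):
  t = 0.5000: CF_t = 1.350000, DF = 0.988631, PV = 1.334652
  t = 1.0000: CF_t = 1.350000, DF = 0.977391, PV = 1.319478
  t = 1.5000: CF_t = 1.350000, DF = 0.966279, PV = 1.304476
  t = 2.0000: CF_t = 1.350000, DF = 0.955293, PV = 1.289645
  t = 2.5000: CF_t = 1.350000, DF = 0.944432, PV = 1.274983
  t = 3.0000: CF_t = 1.350000, DF = 0.933694, PV = 1.260487
  t = 3.5000: CF_t = 1.350000, DF = 0.923079, PV = 1.246156
  t = 4.0000: CF_t = 1.350000, DF = 0.912584, PV = 1.231989
  t = 4.5000: CF_t = 1.350000, DF = 0.902209, PV = 1.217982
  t = 5.0000: CF_t = 1.350000, DF = 0.891951, PV = 1.204134
  t = 5.5000: CF_t = 1.350000, DF = 0.881810, PV = 1.190444
  t = 6.0000: CF_t = 1.350000, DF = 0.871785, PV = 1.176910
  t = 6.5000: CF_t = 1.350000, DF = 0.861873, PV = 1.163529
  t = 7.0000: CF_t = 1.350000, DF = 0.852075, PV = 1.150301
  t = 7.5000: CF_t = 1.350000, DF = 0.842387, PV = 1.137223
  t = 8.0000: CF_t = 1.350000, DF = 0.832810, PV = 1.124293
  t = 8.5000: CF_t = 1.350000, DF = 0.823341, PV = 1.111511
  t = 9.0000: CF_t = 1.350000, DF = 0.813981, PV = 1.098874
  t = 9.5000: CF_t = 1.350000, DF = 0.804726, PV = 1.086380
  t = 10.0000: CF_t = 101.350000, DF = 0.795577, PV = 80.631736
Price P = sum_t PV_t = 103.555181
Convexity numerator sum_t t*(t + 1/m) * CF_t / (1+y/m)^(m*t + 2):
  t = 0.5000: term = 0.652238
  t = 1.0000: term = 1.934468
  t = 1.5000: term = 3.824948
  t = 2.0000: term = 6.302436
  t = 2.5000: term = 9.346173
  t = 3.0000: term = 12.935880
  t = 3.5000: term = 17.051745
  t = 4.0000: term = 21.674416
  t = 4.5000: term = 26.784992
  t = 5.0000: term = 32.365015
  t = 5.5000: term = 38.396459
  t = 6.0000: term = 44.861724
  t = 6.5000: term = 51.743626
  t = 7.0000: term = 59.025392
  t = 7.5000: term = 66.690648
  t = 8.0000: term = 74.723415
  t = 8.5000: term = 83.108099
  t = 9.0000: term = 91.829483
  t = 9.5000: term = 100.872723
  t = 10.0000: term = 8274.914892
Convexity = (1/P) * sum = 9019.038773 / 103.555181 = 87.094037


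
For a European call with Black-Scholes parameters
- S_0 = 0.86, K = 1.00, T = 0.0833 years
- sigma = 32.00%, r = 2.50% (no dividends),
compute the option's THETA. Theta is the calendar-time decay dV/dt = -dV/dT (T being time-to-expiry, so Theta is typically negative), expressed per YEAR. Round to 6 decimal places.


d1 = -1.5643052970; d2 = -1.6566628630
phi(d1) = 0.1173652908; exp(-qT) = 1.0000000000; exp(-rT) = 0.9979196669
Theta = -S*exp(-qT)*phi(d1)*sigma/(2*sqrt(T)) - r*K*exp(-rT)*N(d2) + q*S*exp(-qT)*N(d1)
N(d1) = 0.0588729444; N(d2) = 0.0487938276; sqrt(T) = 0.2886173938
Term 1 = -0.8600 * 1.0000000000 * 0.1173652908 * 0.3200 / (2 * 0.2886173938) = -0.0559545764
Term 2 = -0.0250 * 1.0000 * 0.9979196669 * 0.0487938276 = -0.0012173080
Term 3 = 0 (no dividend yield, q = 0)
Theta = -0.0559545764 + (-0.0012173080) + (0.0000000000) = -0.057172

Answer: Theta = -0.057172


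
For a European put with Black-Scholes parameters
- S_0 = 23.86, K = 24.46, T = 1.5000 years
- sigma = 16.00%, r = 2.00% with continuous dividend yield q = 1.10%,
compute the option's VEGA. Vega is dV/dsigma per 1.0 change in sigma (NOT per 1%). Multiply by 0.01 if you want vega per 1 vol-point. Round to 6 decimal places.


d1 = 0.0401322685; d2 = -0.1558269109
phi(d1) = 0.3986211417; exp(-qT) = 0.9836353794; exp(-rT) = 0.9704455335
Vega = S * exp(-qT) * phi(d1) * sqrt(T) = 23.8600 * 0.9836353794 * 0.3986211417 * 1.2247448714 = 11.458045

Answer: Vega = 11.458045


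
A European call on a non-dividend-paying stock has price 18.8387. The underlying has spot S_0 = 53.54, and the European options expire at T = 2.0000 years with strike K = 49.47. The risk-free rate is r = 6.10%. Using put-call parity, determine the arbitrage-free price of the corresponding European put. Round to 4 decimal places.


Put-call parity: C - P = S_0 * exp(-qT) - K * exp(-rT).
S_0 * exp(-qT) = 53.5400 * 1.00000000 = 53.54000000
K * exp(-rT) = 49.4700 * 0.88514837 = 43.78828979
P = C - S*exp(-qT) + K*exp(-rT)
P = 18.8387 - 53.54000000 + 43.78828979 = 9.0870

Answer: Put price = 9.0870


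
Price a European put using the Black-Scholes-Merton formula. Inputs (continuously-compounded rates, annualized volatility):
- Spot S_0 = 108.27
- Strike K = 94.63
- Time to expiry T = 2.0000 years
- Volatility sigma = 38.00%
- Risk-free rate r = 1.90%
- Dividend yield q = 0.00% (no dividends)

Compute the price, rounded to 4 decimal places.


d1 = (ln(S/K) + (r - q + 0.5*sigma^2) * T) / (sigma * sqrt(T)) = 0.58997558
d2 = d1 - sigma * sqrt(T) = 0.05257443
exp(-rT) = 0.96271294; exp(-qT) = 1.00000000
P = K * exp(-rT) * N(-d2) - S_0 * exp(-qT) * N(-d1)
N(-d1) = 0.27760351; N(-d2) = 0.47903550
P = 94.6300 * 0.96271294 * 0.47903550 - 108.2700 * 1.00000000 * 0.27760351 = 13.5847

Answer: Price = 13.5847


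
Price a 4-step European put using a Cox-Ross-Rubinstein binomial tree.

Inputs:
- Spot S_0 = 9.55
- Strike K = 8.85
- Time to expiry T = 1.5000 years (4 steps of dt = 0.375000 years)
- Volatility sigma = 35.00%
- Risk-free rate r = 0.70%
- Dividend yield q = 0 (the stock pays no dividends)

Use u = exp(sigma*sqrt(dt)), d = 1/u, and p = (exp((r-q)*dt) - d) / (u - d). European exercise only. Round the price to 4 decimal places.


dt = T/N = 0.375000
u = exp(sigma*sqrt(dt)) = 1.239032; d = 1/u = 0.807082
p = (exp((r-q)*dt) - d) / (u - d) = 0.452707
Discount per step: exp(-r*dt) = 0.997378
Stock lattice S(k, i) with i counting down-moves:
  k=0: S(0,0) = 9.5500
  k=1: S(1,0) = 11.8328; S(1,1) = 7.7076
  k=2: S(2,0) = 14.6612; S(2,1) = 9.5500; S(2,2) = 6.2207
  k=3: S(3,0) = 18.1656; S(3,1) = 11.8328; S(3,2) = 7.7076; S(3,3) = 5.0206
  k=4: S(4,0) = 22.5078; S(4,1) = 14.6612; S(4,2) = 9.5500; S(4,3) = 6.2207; S(4,4) = 4.0520
Terminal payoffs V(N, i) = max(K - S_T, 0):
  V(4,0) = 0.000000; V(4,1) = 0.000000; V(4,2) = 0.000000; V(4,3) = 2.629312; V(4,4) = 4.797963
Backward induction: V(k, i) = exp(-r*dt) * [p * V(k+1, i) + (1-p) * V(k+1, i+1)].
  V(3,0) = exp(-r*dt) * [p*0.000000 + (1-p)*0.000000] = 0.000000
  V(3,1) = exp(-r*dt) * [p*0.000000 + (1-p)*0.000000] = 0.000000
  V(3,2) = exp(-r*dt) * [p*0.000000 + (1-p)*2.629312] = 1.435233
  V(3,3) = exp(-r*dt) * [p*2.629312 + (1-p)*4.797963] = 3.806196
  V(2,0) = exp(-r*dt) * [p*0.000000 + (1-p)*0.000000] = 0.000000
  V(2,1) = exp(-r*dt) * [p*0.000000 + (1-p)*1.435233] = 0.783434
  V(2,2) = exp(-r*dt) * [p*1.435233 + (1-p)*3.806196] = 2.725681
  V(1,0) = exp(-r*dt) * [p*0.000000 + (1-p)*0.783434] = 0.427644
  V(1,1) = exp(-r*dt) * [p*0.783434 + (1-p)*2.725681] = 1.841572
  V(0,0) = exp(-r*dt) * [p*0.427644 + (1-p)*1.841572] = 1.198328

Answer: Price = V(0,0) = 1.1983


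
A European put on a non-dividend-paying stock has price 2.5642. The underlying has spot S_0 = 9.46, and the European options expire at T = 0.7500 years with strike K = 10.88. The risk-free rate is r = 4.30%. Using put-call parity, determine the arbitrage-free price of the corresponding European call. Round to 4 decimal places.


Answer: Call price = 1.4895

Derivation:
Put-call parity: C - P = S_0 * exp(-qT) - K * exp(-rT).
S_0 * exp(-qT) = 9.4600 * 1.00000000 = 9.46000000
K * exp(-rT) = 10.8800 * 0.96826449 = 10.53471760
C = P + S*exp(-qT) - K*exp(-rT)
C = 2.5642 + 9.46000000 - 10.53471760 = 1.4895


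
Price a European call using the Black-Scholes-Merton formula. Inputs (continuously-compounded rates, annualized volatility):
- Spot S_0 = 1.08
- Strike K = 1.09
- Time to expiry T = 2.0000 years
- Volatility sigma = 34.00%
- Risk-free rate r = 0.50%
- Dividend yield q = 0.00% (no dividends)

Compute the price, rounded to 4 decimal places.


Answer: Price = 0.2055

Derivation:
d1 = (ln(S/K) + (r - q + 0.5*sigma^2) * T) / (sigma * sqrt(T)) = 0.24204545
d2 = d1 - sigma * sqrt(T) = -0.23878716
exp(-rT) = 0.99004983; exp(-qT) = 1.00000000
C = S_0 * exp(-qT) * N(d1) - K * exp(-rT) * N(d2)
N(d1) = 0.59562753; N(d2) = 0.40563531
C = 1.0800 * 1.00000000 * 0.59562753 - 1.0900 * 0.99004983 * 0.40563531 = 0.2055


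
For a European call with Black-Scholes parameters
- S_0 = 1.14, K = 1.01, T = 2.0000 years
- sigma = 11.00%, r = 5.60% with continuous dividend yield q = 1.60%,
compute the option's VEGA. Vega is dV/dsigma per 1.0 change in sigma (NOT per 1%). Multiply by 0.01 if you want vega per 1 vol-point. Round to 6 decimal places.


Answer: Vega = 0.243587

Derivation:
d1 = 1.3703596455; d2 = 1.2147961536
phi(d1) = 0.1560028017; exp(-qT) = 0.9685065821; exp(-rT) = 0.8940442575
Vega = S * exp(-qT) * phi(d1) * sqrt(T) = 1.1400 * 0.9685065821 * 0.1560028017 * 1.4142135624 = 0.243587


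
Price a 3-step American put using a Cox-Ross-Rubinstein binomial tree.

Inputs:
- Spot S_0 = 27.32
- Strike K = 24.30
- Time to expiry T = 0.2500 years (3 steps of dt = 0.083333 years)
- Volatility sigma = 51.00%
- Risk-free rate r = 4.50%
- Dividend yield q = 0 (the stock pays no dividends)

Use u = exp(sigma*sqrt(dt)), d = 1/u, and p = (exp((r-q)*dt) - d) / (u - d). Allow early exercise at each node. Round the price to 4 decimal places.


dt = T/N = 0.083333
u = exp(sigma*sqrt(dt)) = 1.158614; d = 1/u = 0.863100
p = (exp((r-q)*dt) - d) / (u - d) = 0.475974
Discount per step: exp(-r*dt) = 0.996257
Stock lattice S(k, i) with i counting down-moves:
  k=0: S(0,0) = 27.3200
  k=1: S(1,0) = 31.6533; S(1,1) = 23.5799
  k=2: S(2,0) = 36.6740; S(2,1) = 27.3200; S(2,2) = 20.3518
  k=3: S(3,0) = 42.4910; S(3,1) = 31.6533; S(3,2) = 23.5799; S(3,3) = 17.5657
Terminal payoffs V(N, i) = max(K - S_T, 0):
  V(3,0) = 0.000000; V(3,1) = 0.000000; V(3,2) = 0.720099; V(3,3) = 6.734336
Backward induction: V(k, i) = exp(-r*dt) * [p * V(k+1, i) + (1-p) * V(k+1, i+1)]; then take max(V_cont, immediate exercise) for American.
  V(2,0) = exp(-r*dt) * [p*0.000000 + (1-p)*0.000000] = 0.000000; exercise = 0.000000; V(2,0) = max -> 0.000000
  V(2,1) = exp(-r*dt) * [p*0.000000 + (1-p)*0.720099] = 0.375938; exercise = 0.000000; V(2,1) = max -> 0.375938
  V(2,2) = exp(-r*dt) * [p*0.720099 + (1-p)*6.734336] = 3.857225; exercise = 3.948179; V(2,2) = max -> 3.948179
  V(1,0) = exp(-r*dt) * [p*0.000000 + (1-p)*0.375938] = 0.196264; exercise = 0.000000; V(1,0) = max -> 0.196264
  V(1,1) = exp(-r*dt) * [p*0.375938 + (1-p)*3.948179] = 2.239472; exercise = 0.720099; V(1,1) = max -> 2.239472
  V(0,0) = exp(-r*dt) * [p*0.196264 + (1-p)*2.239472] = 1.262216; exercise = 0.000000; V(0,0) = max -> 1.262216

Answer: Price = V(0,0) = 1.2622


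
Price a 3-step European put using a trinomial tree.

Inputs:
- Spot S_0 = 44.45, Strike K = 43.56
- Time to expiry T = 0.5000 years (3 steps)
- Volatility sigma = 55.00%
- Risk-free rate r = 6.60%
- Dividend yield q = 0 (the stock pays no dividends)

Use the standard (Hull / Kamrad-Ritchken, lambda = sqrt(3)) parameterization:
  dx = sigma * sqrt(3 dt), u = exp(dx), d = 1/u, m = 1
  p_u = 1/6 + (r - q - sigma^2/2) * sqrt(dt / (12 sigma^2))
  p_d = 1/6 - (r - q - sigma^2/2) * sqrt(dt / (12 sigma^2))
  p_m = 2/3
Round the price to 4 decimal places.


dt = T/N = 0.166667; dx = sigma*sqrt(3*dt) = 0.388909
u = exp(dx) = 1.475370; d = 1/u = 0.677796
p_u = 0.148400, p_m = 0.666667, p_d = 0.184934
Discount per step: exp(-r*dt) = 0.989060
Stock lattice S(k, j) with j the centered position index:
  k=0: S(0,+0) = 44.4500
  k=1: S(1,-1) = 30.1280; S(1,+0) = 44.4500; S(1,+1) = 65.5802
  k=2: S(2,-2) = 20.4207; S(2,-1) = 30.1280; S(2,+0) = 44.4500; S(2,+1) = 65.5802; S(2,+2) = 96.7550
  k=3: S(3,-3) = 13.8410; S(3,-2) = 20.4207; S(3,-1) = 30.1280; S(3,+0) = 44.4500; S(3,+1) = 65.5802; S(3,+2) = 96.7550; S(3,+3) = 142.7495
Terminal payoffs V(N, j) = max(K - S_T, 0):
  V(3,-3) = 29.718951; V(3,-2) = 23.139332; V(3,-1) = 13.431962; V(3,+0) = 0.000000; V(3,+1) = 0.000000; V(3,+2) = 0.000000; V(3,+3) = 0.000000
Backward induction: V(k, j) = exp(-r*dt) * [p_u * V(k+1, j+1) + p_m * V(k+1, j) + p_d * V(k+1, j-1)]
  V(2,-2) = exp(-r*dt) * [p_u*13.431962 + p_m*23.139332 + p_d*29.718951] = 22.664864
  V(2,-1) = exp(-r*dt) * [p_u*0.000000 + p_m*13.431962 + p_d*23.139332] = 13.089106
  V(2,+0) = exp(-r*dt) * [p_u*0.000000 + p_m*0.000000 + p_d*13.431962] = 2.456846
  V(2,+1) = exp(-r*dt) * [p_u*0.000000 + p_m*0.000000 + p_d*0.000000] = 0.000000
  V(2,+2) = exp(-r*dt) * [p_u*0.000000 + p_m*0.000000 + p_d*0.000000] = 0.000000
  V(1,-1) = exp(-r*dt) * [p_u*2.456846 + p_m*13.089106 + p_d*22.664864] = 13.136858
  V(1,+0) = exp(-r*dt) * [p_u*0.000000 + p_m*2.456846 + p_d*13.089106] = 4.014114
  V(1,+1) = exp(-r*dt) * [p_u*0.000000 + p_m*0.000000 + p_d*2.456846] = 0.449383
  V(0,+0) = exp(-r*dt) * [p_u*0.449383 + p_m*4.014114 + p_d*13.136858] = 5.115628

Answer: Price = V(0,0) = 5.1156


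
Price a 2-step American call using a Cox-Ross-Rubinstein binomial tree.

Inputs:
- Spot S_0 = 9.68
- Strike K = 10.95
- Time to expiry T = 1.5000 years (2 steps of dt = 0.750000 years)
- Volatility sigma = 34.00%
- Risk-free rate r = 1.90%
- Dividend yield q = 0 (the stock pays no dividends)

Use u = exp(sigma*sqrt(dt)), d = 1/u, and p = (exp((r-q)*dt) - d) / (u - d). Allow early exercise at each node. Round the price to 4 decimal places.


Answer: Price = V(0,0) = 1.2833

Derivation:
dt = T/N = 0.750000
u = exp(sigma*sqrt(dt)) = 1.342386; d = 1/u = 0.744942
p = (exp((r-q)*dt) - d) / (u - d) = 0.450937
Discount per step: exp(-r*dt) = 0.985851
Stock lattice S(k, i) with i counting down-moves:
  k=0: S(0,0) = 9.6800
  k=1: S(1,0) = 12.9943; S(1,1) = 7.2110
  k=2: S(2,0) = 17.4434; S(2,1) = 9.6800; S(2,2) = 5.3718
Terminal payoffs V(N, i) = max(S_T - K, 0):
  V(2,0) = 6.493362; V(2,1) = 0.000000; V(2,2) = 0.000000
Backward induction: V(k, i) = exp(-r*dt) * [p * V(k+1, i) + (1-p) * V(k+1, i+1)]; then take max(V_cont, immediate exercise) for American.
  V(1,0) = exp(-r*dt) * [p*6.493362 + (1-p)*0.000000] = 2.886671; exercise = 2.044297; V(1,0) = max -> 2.886671
  V(1,1) = exp(-r*dt) * [p*0.000000 + (1-p)*0.000000] = 0.000000; exercise = 0.000000; V(1,1) = max -> 0.000000
  V(0,0) = exp(-r*dt) * [p*2.886671 + (1-p)*0.000000] = 1.283290; exercise = 0.000000; V(0,0) = max -> 1.283290


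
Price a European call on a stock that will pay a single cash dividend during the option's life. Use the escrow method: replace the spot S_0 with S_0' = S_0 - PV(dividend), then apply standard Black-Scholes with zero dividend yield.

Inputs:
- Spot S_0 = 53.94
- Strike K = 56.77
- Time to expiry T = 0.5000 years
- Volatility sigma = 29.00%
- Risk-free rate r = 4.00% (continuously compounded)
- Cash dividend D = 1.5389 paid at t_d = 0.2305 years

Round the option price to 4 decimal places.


Answer: Price = 2.9827

Derivation:
PV(D) = D * exp(-r * t_d) = 1.5389 * 0.99082237 = 1.52477655
S_0' = S_0 - PV(D) = 53.9400 - 1.52477655 = 52.41522345
d1 = (ln(S_0'/K) + (r + sigma^2/2)*T) / (sigma*sqrt(T)) = -0.18914348
d2 = d1 - sigma*sqrt(T) = -0.39420444
exp(-rT) = 0.98019867
N(d1) = 0.42499018; N(d2) = 0.34671505
C = S_0' * N(d1) - K * exp(-rT) * N(d2) = 52.41522345 * 0.42499018 - 56.7700 * 0.98019867 * 0.34671505 = 2.9827


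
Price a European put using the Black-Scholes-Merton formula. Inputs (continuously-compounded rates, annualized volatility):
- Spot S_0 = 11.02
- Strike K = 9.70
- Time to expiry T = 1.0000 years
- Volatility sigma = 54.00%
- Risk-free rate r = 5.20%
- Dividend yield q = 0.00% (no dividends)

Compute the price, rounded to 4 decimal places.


Answer: Price = 1.3617

Derivation:
d1 = (ln(S/K) + (r - q + 0.5*sigma^2) * T) / (sigma * sqrt(T)) = 0.60256652
d2 = d1 - sigma * sqrt(T) = 0.06256652
exp(-rT) = 0.94932887; exp(-qT) = 1.00000000
P = K * exp(-rT) * N(-d2) - S_0 * exp(-qT) * N(-d1)
N(-d1) = 0.27339855; N(-d2) = 0.47505585
P = 9.7000 * 0.94932887 * 0.47505585 - 11.0200 * 1.00000000 * 0.27339855 = 1.3617


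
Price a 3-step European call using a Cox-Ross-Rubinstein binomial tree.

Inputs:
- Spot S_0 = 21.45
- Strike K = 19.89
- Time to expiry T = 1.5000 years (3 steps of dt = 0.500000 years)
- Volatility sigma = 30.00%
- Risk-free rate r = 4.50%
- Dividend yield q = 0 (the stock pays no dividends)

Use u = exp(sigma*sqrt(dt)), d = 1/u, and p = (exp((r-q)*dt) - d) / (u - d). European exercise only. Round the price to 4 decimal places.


Answer: Price = V(0,0) = 4.7432

Derivation:
dt = T/N = 0.500000
u = exp(sigma*sqrt(dt)) = 1.236311; d = 1/u = 0.808858
p = (exp((r-q)*dt) - d) / (u - d) = 0.500399
Discount per step: exp(-r*dt) = 0.977751
Stock lattice S(k, i) with i counting down-moves:
  k=0: S(0,0) = 21.4500
  k=1: S(1,0) = 26.5189; S(1,1) = 17.3500
  k=2: S(2,0) = 32.7856; S(2,1) = 21.4500; S(2,2) = 14.0337
  k=3: S(3,0) = 40.5332; S(3,1) = 26.5189; S(3,2) = 17.3500; S(3,3) = 11.3513
Terminal payoffs V(N, i) = max(S_T - K, 0):
  V(3,0) = 20.643174; V(3,1) = 6.628873; V(3,2) = 0.000000; V(3,3) = 0.000000
Backward induction: V(k, i) = exp(-r*dt) * [p * V(k+1, i) + (1-p) * V(k+1, i+1)].
  V(2,0) = exp(-r*dt) * [p*20.643174 + (1-p)*6.628873] = 13.338106
  V(2,1) = exp(-r*dt) * [p*6.628873 + (1-p)*0.000000] = 3.243280
  V(2,2) = exp(-r*dt) * [p*0.000000 + (1-p)*0.000000] = 0.000000
  V(1,0) = exp(-r*dt) * [p*13.338106 + (1-p)*3.243280] = 8.110173
  V(1,1) = exp(-r*dt) * [p*3.243280 + (1-p)*0.000000] = 1.586826
  V(0,0) = exp(-r*dt) * [p*8.110173 + (1-p)*1.586826] = 4.743171


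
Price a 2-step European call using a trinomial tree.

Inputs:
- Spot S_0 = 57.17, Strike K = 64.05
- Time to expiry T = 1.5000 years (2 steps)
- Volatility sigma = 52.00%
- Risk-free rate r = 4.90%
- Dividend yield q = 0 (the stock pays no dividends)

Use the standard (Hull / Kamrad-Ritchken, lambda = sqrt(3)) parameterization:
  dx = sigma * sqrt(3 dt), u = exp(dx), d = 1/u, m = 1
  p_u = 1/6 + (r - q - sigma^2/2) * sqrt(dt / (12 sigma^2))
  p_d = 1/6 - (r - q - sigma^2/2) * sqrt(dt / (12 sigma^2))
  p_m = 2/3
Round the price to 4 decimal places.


Answer: Price = V(0,0) = 12.4419

Derivation:
dt = T/N = 0.750000; dx = sigma*sqrt(3*dt) = 0.780000
u = exp(dx) = 2.181472; d = 1/u = 0.458406
p_u = 0.125224, p_m = 0.666667, p_d = 0.208109
Discount per step: exp(-r*dt) = 0.963917
Stock lattice S(k, j) with j the centered position index:
  k=0: S(0,+0) = 57.1700
  k=1: S(1,-1) = 26.2071; S(1,+0) = 57.1700; S(1,+1) = 124.7148
  k=2: S(2,-2) = 12.0135; S(2,-1) = 26.2071; S(2,+0) = 57.1700; S(2,+1) = 124.7148; S(2,+2) = 272.0618
Terminal payoffs V(N, j) = max(S_T - K, 0):
  V(2,-2) = 0.000000; V(2,-1) = 0.000000; V(2,+0) = 0.000000; V(2,+1) = 60.664769; V(2,+2) = 208.011811
Backward induction: V(k, j) = exp(-r*dt) * [p_u * V(k+1, j+1) + p_m * V(k+1, j) + p_d * V(k+1, j-1)]
  V(1,-1) = exp(-r*dt) * [p_u*0.000000 + p_m*0.000000 + p_d*0.000000] = 0.000000
  V(1,+0) = exp(-r*dt) * [p_u*60.664769 + p_m*0.000000 + p_d*0.000000] = 7.322596
  V(1,+1) = exp(-r*dt) * [p_u*208.011811 + p_m*60.664769 + p_d*0.000000] = 64.092124
  V(0,+0) = exp(-r*dt) * [p_u*64.092124 + p_m*7.322596 + p_d*0.000000] = 12.441881


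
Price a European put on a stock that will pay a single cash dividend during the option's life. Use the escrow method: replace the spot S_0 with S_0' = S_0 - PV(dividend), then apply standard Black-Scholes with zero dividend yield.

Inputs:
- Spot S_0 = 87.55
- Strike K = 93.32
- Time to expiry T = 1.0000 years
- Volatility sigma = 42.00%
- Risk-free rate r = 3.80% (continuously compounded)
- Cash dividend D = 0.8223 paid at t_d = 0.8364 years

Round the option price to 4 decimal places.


PV(D) = D * exp(-r * t_d) = 0.8223 * 0.96871658 = 0.79657564
S_0' = S_0 - PV(D) = 87.5500 - 0.79657564 = 86.75342436
d1 = (ln(S_0'/K) + (r + sigma^2/2)*T) / (sigma*sqrt(T)) = 0.12675106
d2 = d1 - sigma*sqrt(T) = -0.29324894
exp(-rT) = 0.96271294
N(-d1) = 0.44956872; N(-d2) = 0.61533406
P = K * exp(-rT) * N(-d2) - S_0' * N(-d1) = 93.3200 * 0.96271294 * 0.61533406 - 86.75342436 * 0.44956872 = 16.2802

Answer: Price = 16.2802


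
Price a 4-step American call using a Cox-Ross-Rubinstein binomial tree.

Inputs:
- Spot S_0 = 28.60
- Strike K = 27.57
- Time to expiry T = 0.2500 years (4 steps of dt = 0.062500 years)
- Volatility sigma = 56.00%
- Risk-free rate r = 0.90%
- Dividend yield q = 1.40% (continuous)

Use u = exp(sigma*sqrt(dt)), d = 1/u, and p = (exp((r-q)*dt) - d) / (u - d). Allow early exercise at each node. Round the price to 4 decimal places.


dt = T/N = 0.062500
u = exp(sigma*sqrt(dt)) = 1.150274; d = 1/u = 0.869358
p = (exp((r-q)*dt) - d) / (u - d) = 0.463945
Discount per step: exp(-r*dt) = 0.999438
Stock lattice S(k, i) with i counting down-moves:
  k=0: S(0,0) = 28.6000
  k=1: S(1,0) = 32.8978; S(1,1) = 24.8636
  k=2: S(2,0) = 37.8415; S(2,1) = 28.6000; S(2,2) = 21.6154
  k=3: S(3,0) = 43.5281; S(3,1) = 32.8978; S(3,2) = 24.8636; S(3,3) = 18.7915
  k=4: S(4,0) = 50.0692; S(4,1) = 37.8415; S(4,2) = 28.6000; S(4,3) = 21.6154; S(4,4) = 16.3366
Terminal payoffs V(N, i) = max(S_T - K, 0):
  V(4,0) = 22.499234; V(4,1) = 10.271513; V(4,2) = 1.030000; V(4,3) = 0.000000; V(4,4) = 0.000000
Backward induction: V(k, i) = exp(-r*dt) * [p * V(k+1, i) + (1-p) * V(k+1, i+1)]; then take max(V_cont, immediate exercise) for American.
  V(3,0) = exp(-r*dt) * [p*22.499234 + (1-p)*10.271513] = 15.935534; exercise = 15.958100; V(3,0) = max -> 15.958100
  V(3,1) = exp(-r*dt) * [p*10.271513 + (1-p)*1.030000] = 5.314561; exercise = 5.327831; V(3,1) = max -> 5.327831
  V(3,2) = exp(-r*dt) * [p*1.030000 + (1-p)*0.000000] = 0.477594; exercise = 0.000000; V(3,2) = max -> 0.477594
  V(3,3) = exp(-r*dt) * [p*0.000000 + (1-p)*0.000000] = 0.000000; exercise = 0.000000; V(3,3) = max -> 0.000000
  V(2,0) = exp(-r*dt) * [p*15.958100 + (1-p)*5.327831] = 10.253920; exercise = 10.271513; V(2,0) = max -> 10.271513
  V(2,1) = exp(-r*dt) * [p*5.327831 + (1-p)*0.477594] = 2.726302; exercise = 1.030000; V(2,1) = max -> 2.726302
  V(2,2) = exp(-r*dt) * [p*0.477594 + (1-p)*0.000000] = 0.221453; exercise = 0.000000; V(2,2) = max -> 0.221453
  V(1,0) = exp(-r*dt) * [p*10.271513 + (1-p)*2.726302] = 6.223362; exercise = 5.327831; V(1,0) = max -> 6.223362
  V(1,1) = exp(-r*dt) * [p*2.726302 + (1-p)*0.221453] = 1.382787; exercise = 0.000000; V(1,1) = max -> 1.382787
  V(0,0) = exp(-r*dt) * [p*6.223362 + (1-p)*1.382787] = 3.626506; exercise = 1.030000; V(0,0) = max -> 3.626506

Answer: Price = V(0,0) = 3.6265
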